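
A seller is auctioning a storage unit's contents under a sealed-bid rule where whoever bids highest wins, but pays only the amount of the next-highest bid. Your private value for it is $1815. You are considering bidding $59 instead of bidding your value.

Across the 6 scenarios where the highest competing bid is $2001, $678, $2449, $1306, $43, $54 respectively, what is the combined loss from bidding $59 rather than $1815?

The deviation costs you only when the competing bid falls strictly between $59 and $1815; elsewhere both bids give the same outcome.
$2001: outcomes coincide → loss $0.
$678: truthful payoff $1137, deviation payoff $0 → loss $1137.
$2449: outcomes coincide → loss $0.
$1306: truthful payoff $509, deviation payoff $0 → loss $509.
$43: outcomes coincide → loss $0.
$54: outcomes coincide → loss $0.
Total loss = $1137 + $509 = $1646.

$1646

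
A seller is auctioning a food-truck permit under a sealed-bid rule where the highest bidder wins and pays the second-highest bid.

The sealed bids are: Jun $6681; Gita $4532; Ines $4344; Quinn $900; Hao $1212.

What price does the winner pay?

Highest bid: Jun at $6681, so Jun wins.
Second-highest bid: Gita at $4532 — that is the price the winner pays.

$4532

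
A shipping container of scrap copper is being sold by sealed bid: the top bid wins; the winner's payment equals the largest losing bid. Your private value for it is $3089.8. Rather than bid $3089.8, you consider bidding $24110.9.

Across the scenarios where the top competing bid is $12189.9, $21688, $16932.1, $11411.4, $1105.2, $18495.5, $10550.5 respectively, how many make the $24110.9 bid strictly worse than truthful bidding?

The deviation hurts exactly when the highest competing bid lies strictly between $3089.8 and $24110.9 — overbidding then wins at a price above your value.
$12189.9: inside the interval → strictly worse (loss $9100.1).
$21688: inside the interval → strictly worse (loss $18598.2).
$16932.1: inside the interval → strictly worse (loss $13842.3).
$11411.4: inside the interval → strictly worse (loss $8321.6).
$1105.2: below both → same outcome either way.
$18495.5: inside the interval → strictly worse (loss $15405.7).
$10550.5: inside the interval → strictly worse (loss $7460.7).
Count: 6.

6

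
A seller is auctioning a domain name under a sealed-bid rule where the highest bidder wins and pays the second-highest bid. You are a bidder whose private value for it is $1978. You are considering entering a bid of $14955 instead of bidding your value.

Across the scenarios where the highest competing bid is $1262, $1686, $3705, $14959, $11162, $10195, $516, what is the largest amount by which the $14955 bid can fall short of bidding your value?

$9184

$1262: same outcome either way → loss $0.
$1686: same outcome either way → loss $0.
$3705: truthful gives $0, deviation gives −$1727 → loss $1727.
$14959: same outcome either way → loss $0.
$11162: truthful gives $0, deviation gives −$9184 → loss $9184.
$10195: truthful gives $0, deviation gives −$8217 → loss $8217.
$516: same outcome either way → loss $0.
Maximum loss: $9184.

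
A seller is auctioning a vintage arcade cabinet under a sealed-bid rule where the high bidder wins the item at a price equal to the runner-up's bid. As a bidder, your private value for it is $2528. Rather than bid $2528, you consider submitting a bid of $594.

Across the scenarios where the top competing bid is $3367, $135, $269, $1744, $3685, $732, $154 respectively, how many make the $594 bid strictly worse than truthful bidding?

2

The deviation hurts exactly when the highest competing bid lies strictly between $594 and $2528 — underbidding then forfeits a profitable win.
$3367: above both → same outcome either way.
$135: below both → same outcome either way.
$269: below both → same outcome either way.
$1744: inside the interval → strictly worse (loss $784).
$3685: above both → same outcome either way.
$732: inside the interval → strictly worse (loss $1796).
$154: below both → same outcome either way.
Count: 2.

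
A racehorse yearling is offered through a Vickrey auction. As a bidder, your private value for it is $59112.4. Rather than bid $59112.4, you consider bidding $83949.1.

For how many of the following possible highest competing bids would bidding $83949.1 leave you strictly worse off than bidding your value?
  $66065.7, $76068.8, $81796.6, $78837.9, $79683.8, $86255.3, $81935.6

6

The deviation hurts exactly when the highest competing bid lies strictly between $59112.4 and $83949.1 — overbidding then wins at a price above your value.
$66065.7: inside the interval → strictly worse (loss $6953.3).
$76068.8: inside the interval → strictly worse (loss $16956.4).
$81796.6: inside the interval → strictly worse (loss $22684.2).
$78837.9: inside the interval → strictly worse (loss $19725.5).
$79683.8: inside the interval → strictly worse (loss $20571.4).
$86255.3: above both → same outcome either way.
$81935.6: inside the interval → strictly worse (loss $22823.2).
Count: 6.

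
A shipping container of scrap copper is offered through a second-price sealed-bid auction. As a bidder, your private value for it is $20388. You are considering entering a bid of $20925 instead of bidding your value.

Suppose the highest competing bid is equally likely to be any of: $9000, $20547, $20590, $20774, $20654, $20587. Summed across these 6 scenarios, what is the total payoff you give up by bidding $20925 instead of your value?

$1212

The deviation costs you only when the competing bid falls strictly between $20388 and $20925; elsewhere both bids give the same outcome.
$9000: outcomes coincide → loss $0.
$20547: truthful payoff $0, deviation payoff −$159 → loss $159.
$20590: truthful payoff $0, deviation payoff −$202 → loss $202.
$20774: truthful payoff $0, deviation payoff −$386 → loss $386.
$20654: truthful payoff $0, deviation payoff −$266 → loss $266.
$20587: truthful payoff $0, deviation payoff −$199 → loss $199.
Total loss = $159 + $202 + $386 + $266 + $199 = $1212.
Truthful bidding weakly dominates here: raising your bid can only win items priced above your value, and lowering it can only forfeit items priced below.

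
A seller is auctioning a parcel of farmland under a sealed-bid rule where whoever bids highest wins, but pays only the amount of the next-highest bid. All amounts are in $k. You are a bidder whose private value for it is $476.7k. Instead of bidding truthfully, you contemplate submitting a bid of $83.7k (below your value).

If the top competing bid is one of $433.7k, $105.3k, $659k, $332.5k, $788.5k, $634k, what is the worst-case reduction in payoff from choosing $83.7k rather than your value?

$371.4k

$433.7k: truthful gives $43k, deviation gives $0k → loss $43k.
$105.3k: truthful gives $371.4k, deviation gives $0k → loss $371.4k.
$659k: same outcome either way → loss $0k.
$332.5k: truthful gives $144.2k, deviation gives $0k → loss $144.2k.
$788.5k: same outcome either way → loss $0k.
$634k: same outcome either way → loss $0k.
Maximum loss: $371.4k.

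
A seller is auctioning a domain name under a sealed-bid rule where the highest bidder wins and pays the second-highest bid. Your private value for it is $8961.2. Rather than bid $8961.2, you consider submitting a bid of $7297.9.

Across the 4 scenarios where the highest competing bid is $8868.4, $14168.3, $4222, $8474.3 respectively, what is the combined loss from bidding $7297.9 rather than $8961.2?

The deviation costs you only when the competing bid falls strictly between $7297.9 and $8961.2; elsewhere both bids give the same outcome.
$8868.4: truthful payoff $92.8, deviation payoff $0 → loss $92.8.
$14168.3: outcomes coincide → loss $0.
$4222: outcomes coincide → loss $0.
$8474.3: truthful payoff $486.9, deviation payoff $0 → loss $486.9.
Total loss = $92.8 + $486.9 = $579.7.

$579.7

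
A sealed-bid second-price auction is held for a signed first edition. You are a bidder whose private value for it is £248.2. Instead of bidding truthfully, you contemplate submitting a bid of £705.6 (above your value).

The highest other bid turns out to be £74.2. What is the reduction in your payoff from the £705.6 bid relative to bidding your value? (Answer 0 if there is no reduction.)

£0

Bidding your value £248.2: you win (since £248.2 > £74.2) and pay £74.2. Payoff £174.
Bidding £705.6: you win and pay £74.2. Payoff £248.2 − £74.2 = £174.
Difference = £174 − £174 = £0; both bids lead to the same outcome because the competing bid is below both your value and your alternative bid.
In a second-price auction your bid sets only whether you win, not what you pay, so bidding your true value is weakly dominant.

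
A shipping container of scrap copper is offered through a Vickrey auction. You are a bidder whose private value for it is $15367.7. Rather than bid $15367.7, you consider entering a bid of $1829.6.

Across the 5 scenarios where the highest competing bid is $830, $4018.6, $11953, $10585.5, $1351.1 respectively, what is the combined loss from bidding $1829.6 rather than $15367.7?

The deviation costs you only when the competing bid falls strictly between $1829.6 and $15367.7; elsewhere both bids give the same outcome.
$830: outcomes coincide → loss $0.
$4018.6: truthful payoff $11349.1, deviation payoff $0 → loss $11349.1.
$11953: truthful payoff $3414.7, deviation payoff $0 → loss $3414.7.
$10585.5: truthful payoff $4782.2, deviation payoff $0 → loss $4782.2.
$1351.1: outcomes coincide → loss $0.
Total loss = $11349.1 + $3414.7 + $4782.2 = $19546.
Because the price is fixed by the runner-up's bid, deviating from your value can only change a good outcome into a bad one — never the reverse.

$19546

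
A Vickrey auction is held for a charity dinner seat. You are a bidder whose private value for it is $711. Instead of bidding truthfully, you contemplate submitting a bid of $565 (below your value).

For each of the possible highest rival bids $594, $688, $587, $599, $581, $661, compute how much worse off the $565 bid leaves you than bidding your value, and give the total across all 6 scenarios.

The deviation costs you only when the competing bid falls strictly between $565 and $711; elsewhere both bids give the same outcome.
$594: truthful payoff $117, deviation payoff $0 → loss $117.
$688: truthful payoff $23, deviation payoff $0 → loss $23.
$587: truthful payoff $124, deviation payoff $0 → loss $124.
$599: truthful payoff $112, deviation payoff $0 → loss $112.
$581: truthful payoff $130, deviation payoff $0 → loss $130.
$661: truthful payoff $50, deviation payoff $0 → loss $50.
Total loss = $117 + $23 + $124 + $112 + $130 + $50 = $556.
Truthful bidding weakly dominates here: raising your bid can only win items priced above your value, and lowering it can only forfeit items priced below.

$556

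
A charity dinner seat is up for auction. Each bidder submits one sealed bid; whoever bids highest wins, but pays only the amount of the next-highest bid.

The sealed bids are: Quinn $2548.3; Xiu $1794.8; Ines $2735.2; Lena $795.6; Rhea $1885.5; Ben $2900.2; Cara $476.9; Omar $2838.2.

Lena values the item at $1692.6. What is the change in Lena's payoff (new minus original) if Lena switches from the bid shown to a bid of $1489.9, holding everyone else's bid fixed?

$0

The highest bid among the other bidders is $2900.2; Lena's bid doesn't change that.
Original bid $795.6: Lena is not highest (top rival bid is $2900.2); payoff $0.
Alternative bid $1489.9: Lena is not highest (top rival bid is $2900.2); payoff $0.
Change in payoff = $0 − ($0) = $0.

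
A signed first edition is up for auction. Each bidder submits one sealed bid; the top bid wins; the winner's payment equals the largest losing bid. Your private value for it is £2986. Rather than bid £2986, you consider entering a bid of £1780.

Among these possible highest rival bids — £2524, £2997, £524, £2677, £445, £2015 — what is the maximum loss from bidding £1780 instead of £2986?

£2524: truthful gives £462, deviation gives £0 → loss £462.
£2997: same outcome either way → loss £0.
£524: same outcome either way → loss £0.
£2677: truthful gives £309, deviation gives £0 → loss £309.
£445: same outcome either way → loss £0.
£2015: truthful gives £971, deviation gives £0 → loss £971.
Maximum loss: £971.

£971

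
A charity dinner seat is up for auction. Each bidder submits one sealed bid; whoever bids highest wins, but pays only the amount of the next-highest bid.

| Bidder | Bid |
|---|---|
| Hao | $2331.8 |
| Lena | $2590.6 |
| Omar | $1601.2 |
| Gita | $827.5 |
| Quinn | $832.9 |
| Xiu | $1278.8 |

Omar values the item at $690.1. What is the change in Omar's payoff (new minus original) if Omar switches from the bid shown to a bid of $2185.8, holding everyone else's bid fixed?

The highest bid among the other bidders is $2590.6; Omar's bid doesn't change that.
Original bid $1601.2: Omar is not highest (top rival bid is $2590.6); payoff $0.
Alternative bid $2185.8: Omar is not highest (top rival bid is $2590.6); payoff $0.
Change in payoff = $0 − ($0) = $0.

$0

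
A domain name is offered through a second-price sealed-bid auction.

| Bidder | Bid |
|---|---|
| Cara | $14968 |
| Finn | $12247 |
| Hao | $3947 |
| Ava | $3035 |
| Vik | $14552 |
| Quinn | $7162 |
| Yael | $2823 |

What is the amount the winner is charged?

$14552

Highest bid: Cara at $14968, so Cara wins.
Second-highest bid: Vik at $14552 — that is the price the winner pays.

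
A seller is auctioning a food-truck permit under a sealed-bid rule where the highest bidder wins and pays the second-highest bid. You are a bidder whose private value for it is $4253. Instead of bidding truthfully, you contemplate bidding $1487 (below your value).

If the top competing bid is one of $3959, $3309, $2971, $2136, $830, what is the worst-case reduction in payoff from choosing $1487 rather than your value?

$3959: truthful gives $294, deviation gives $0 → loss $294.
$3309: truthful gives $944, deviation gives $0 → loss $944.
$2971: truthful gives $1282, deviation gives $0 → loss $1282.
$2136: truthful gives $2117, deviation gives $0 → loss $2117.
$830: same outcome either way → loss $0.
Maximum loss: $2117.

$2117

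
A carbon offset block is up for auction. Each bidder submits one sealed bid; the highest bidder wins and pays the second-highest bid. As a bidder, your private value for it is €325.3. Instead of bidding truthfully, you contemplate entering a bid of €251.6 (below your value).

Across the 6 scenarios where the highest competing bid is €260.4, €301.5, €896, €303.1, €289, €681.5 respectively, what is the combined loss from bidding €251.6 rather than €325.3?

€147.2

The deviation costs you only when the competing bid falls strictly between €251.6 and €325.3; elsewhere both bids give the same outcome.
€260.4: truthful payoff €64.9, deviation payoff €0 → loss €64.9.
€301.5: truthful payoff €23.8, deviation payoff €0 → loss €23.8.
€896: outcomes coincide → loss €0.
€303.1: truthful payoff €22.2, deviation payoff €0 → loss €22.2.
€289: truthful payoff €36.3, deviation payoff €0 → loss €36.3.
€681.5: outcomes coincide → loss €0.
Total loss = €64.9 + €23.8 + €22.2 + €36.3 = €147.2.
In a second-price auction your bid sets only whether you win, not what you pay, so bidding your true value is weakly dominant.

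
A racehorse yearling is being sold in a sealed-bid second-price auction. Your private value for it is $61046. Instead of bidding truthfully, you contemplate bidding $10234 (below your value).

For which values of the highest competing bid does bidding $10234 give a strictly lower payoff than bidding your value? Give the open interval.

($10234, $61046)

If the competing bid is below $10234, both bids win at the same price — no difference.
If it is above $61046, both bids lose — no difference.
If it lies strictly between $10234 and $61046, bidding your value wins at a price below your value (positive payoff) while bidding $10234 loses (payoff 0).
So the deviation strictly hurts on the open interval ($10234, $61046).
Truthful bidding weakly dominates here: raising your bid can only win items priced above your value, and lowering it can only forfeit items priced below.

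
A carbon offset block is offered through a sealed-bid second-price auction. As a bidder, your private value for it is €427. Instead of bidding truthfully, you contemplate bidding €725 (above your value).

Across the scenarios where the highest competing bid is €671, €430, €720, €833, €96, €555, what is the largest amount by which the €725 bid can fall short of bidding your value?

€671: truthful gives €0, deviation gives −€244 → loss €244.
€430: truthful gives €0, deviation gives −€3 → loss €3.
€720: truthful gives €0, deviation gives −€293 → loss €293.
€833: same outcome either way → loss €0.
€96: same outcome either way → loss €0.
€555: truthful gives €0, deviation gives −€128 → loss €128.
Maximum loss: €293.

€293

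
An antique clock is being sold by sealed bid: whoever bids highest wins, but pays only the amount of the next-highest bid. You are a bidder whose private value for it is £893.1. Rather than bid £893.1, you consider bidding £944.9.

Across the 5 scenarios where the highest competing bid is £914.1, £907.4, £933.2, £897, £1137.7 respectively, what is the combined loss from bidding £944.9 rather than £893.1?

The deviation costs you only when the competing bid falls strictly between £893.1 and £944.9; elsewhere both bids give the same outcome.
£914.1: truthful payoff £0, deviation payoff −£21 → loss £21.
£907.4: truthful payoff £0, deviation payoff −£14.3 → loss £14.3.
£933.2: truthful payoff £0, deviation payoff −£40.1 → loss £40.1.
£897: truthful payoff £0, deviation payoff −£3.9 → loss £3.9.
£1137.7: outcomes coincide → loss £0.
Total loss = £21 + £14.3 + £40.1 + £3.9 = £79.3.

£79.3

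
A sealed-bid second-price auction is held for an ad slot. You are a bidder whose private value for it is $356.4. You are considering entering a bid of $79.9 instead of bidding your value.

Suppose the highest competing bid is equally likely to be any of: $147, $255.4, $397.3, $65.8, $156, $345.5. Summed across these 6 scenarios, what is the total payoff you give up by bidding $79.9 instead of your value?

The deviation costs you only when the competing bid falls strictly between $79.9 and $356.4; elsewhere both bids give the same outcome.
$147: truthful payoff $209.4, deviation payoff $0 → loss $209.4.
$255.4: truthful payoff $101, deviation payoff $0 → loss $101.
$397.3: outcomes coincide → loss $0.
$65.8: outcomes coincide → loss $0.
$156: truthful payoff $200.4, deviation payoff $0 → loss $200.4.
$345.5: truthful payoff $10.9, deviation payoff $0 → loss $10.9.
Total loss = $209.4 + $101 + $200.4 + $10.9 = $521.7.

$521.7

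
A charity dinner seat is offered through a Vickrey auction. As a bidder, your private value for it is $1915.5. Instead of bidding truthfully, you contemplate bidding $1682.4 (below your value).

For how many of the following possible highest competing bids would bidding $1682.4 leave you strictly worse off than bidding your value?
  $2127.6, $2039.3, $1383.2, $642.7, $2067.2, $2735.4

The deviation hurts exactly when the highest competing bid lies strictly between $1682.4 and $1915.5 — underbidding then forfeits a profitable win.
$2127.6: above both → same outcome either way.
$2039.3: above both → same outcome either way.
$1383.2: below both → same outcome either way.
$642.7: below both → same outcome either way.
$2067.2: above both → same outcome either way.
$2735.4: above both → same outcome either way.
Count: 0.

0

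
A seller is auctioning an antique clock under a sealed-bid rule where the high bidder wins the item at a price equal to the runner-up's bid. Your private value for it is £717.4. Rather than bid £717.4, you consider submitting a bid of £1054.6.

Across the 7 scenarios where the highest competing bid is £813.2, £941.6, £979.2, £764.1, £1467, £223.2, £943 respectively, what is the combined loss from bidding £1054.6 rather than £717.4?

The deviation costs you only when the competing bid falls strictly between £717.4 and £1054.6; elsewhere both bids give the same outcome.
£813.2: truthful payoff £0, deviation payoff −£95.8 → loss £95.8.
£941.6: truthful payoff £0, deviation payoff −£224.2 → loss £224.2.
£979.2: truthful payoff £0, deviation payoff −£261.8 → loss £261.8.
£764.1: truthful payoff £0, deviation payoff −£46.7 → loss £46.7.
£1467: outcomes coincide → loss £0.
£223.2: outcomes coincide → loss £0.
£943: truthful payoff £0, deviation payoff −£225.6 → loss £225.6.
Total loss = £95.8 + £224.2 + £261.8 + £46.7 + £225.6 = £854.1.
Because the price is fixed by the runner-up's bid, deviating from your value can only change a good outcome into a bad one — never the reverse.

£854.1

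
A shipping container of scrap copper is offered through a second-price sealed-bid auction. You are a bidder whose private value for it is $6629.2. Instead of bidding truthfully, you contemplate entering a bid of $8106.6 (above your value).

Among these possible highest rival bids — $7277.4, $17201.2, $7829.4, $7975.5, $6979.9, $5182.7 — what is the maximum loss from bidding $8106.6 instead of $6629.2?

$7277.4: truthful gives $0, deviation gives −$648.2 → loss $648.2.
$17201.2: same outcome either way → loss $0.
$7829.4: truthful gives $0, deviation gives −$1200.2 → loss $1200.2.
$7975.5: truthful gives $0, deviation gives −$1346.3 → loss $1346.3.
$6979.9: truthful gives $0, deviation gives −$350.7 → loss $350.7.
$5182.7: same outcome either way → loss $0.
Maximum loss: $1346.3.

$1346.3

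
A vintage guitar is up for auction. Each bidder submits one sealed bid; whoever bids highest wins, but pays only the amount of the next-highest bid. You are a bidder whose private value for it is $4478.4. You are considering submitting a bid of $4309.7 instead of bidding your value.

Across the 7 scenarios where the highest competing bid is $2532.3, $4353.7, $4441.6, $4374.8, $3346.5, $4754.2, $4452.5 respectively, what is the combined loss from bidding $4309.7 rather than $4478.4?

The deviation costs you only when the competing bid falls strictly between $4309.7 and $4478.4; elsewhere both bids give the same outcome.
$2532.3: outcomes coincide → loss $0.
$4353.7: truthful payoff $124.7, deviation payoff $0 → loss $124.7.
$4441.6: truthful payoff $36.8, deviation payoff $0 → loss $36.8.
$4374.8: truthful payoff $103.6, deviation payoff $0 → loss $103.6.
$3346.5: outcomes coincide → loss $0.
$4754.2: outcomes coincide → loss $0.
$4452.5: truthful payoff $25.9, deviation payoff $0 → loss $25.9.
Total loss = $124.7 + $36.8 + $103.6 + $25.9 = $291.

$291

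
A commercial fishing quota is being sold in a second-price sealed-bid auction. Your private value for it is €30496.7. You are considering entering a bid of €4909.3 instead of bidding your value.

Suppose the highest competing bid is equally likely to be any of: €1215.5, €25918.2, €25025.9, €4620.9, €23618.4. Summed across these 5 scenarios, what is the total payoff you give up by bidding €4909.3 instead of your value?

The deviation costs you only when the competing bid falls strictly between €4909.3 and €30496.7; elsewhere both bids give the same outcome.
€1215.5: outcomes coincide → loss €0.
€25918.2: truthful payoff €4578.5, deviation payoff €0 → loss €4578.5.
€25025.9: truthful payoff €5470.8, deviation payoff €0 → loss €5470.8.
€4620.9: outcomes coincide → loss €0.
€23618.4: truthful payoff €6878.3, deviation payoff €0 → loss €6878.3.
Total loss = €4578.5 + €5470.8 + €6878.3 = €16927.6.

€16927.6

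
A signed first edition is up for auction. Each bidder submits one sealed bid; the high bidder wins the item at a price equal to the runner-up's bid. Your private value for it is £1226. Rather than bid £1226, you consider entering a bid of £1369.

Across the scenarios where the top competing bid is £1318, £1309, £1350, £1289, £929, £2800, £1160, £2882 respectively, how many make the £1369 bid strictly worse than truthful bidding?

4

The deviation hurts exactly when the highest competing bid lies strictly between £1226 and £1369 — overbidding then wins at a price above your value.
£1318: inside the interval → strictly worse (loss £92).
£1309: inside the interval → strictly worse (loss £83).
£1350: inside the interval → strictly worse (loss £124).
£1289: inside the interval → strictly worse (loss £63).
£929: below both → same outcome either way.
£2800: above both → same outcome either way.
£1160: below both → same outcome either way.
£2882: above both → same outcome either way.
Count: 4.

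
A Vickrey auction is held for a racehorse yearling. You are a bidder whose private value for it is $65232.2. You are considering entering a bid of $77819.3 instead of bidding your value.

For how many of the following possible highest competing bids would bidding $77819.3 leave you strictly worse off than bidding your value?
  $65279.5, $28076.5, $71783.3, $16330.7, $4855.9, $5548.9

The deviation hurts exactly when the highest competing bid lies strictly between $65232.2 and $77819.3 — overbidding then wins at a price above your value.
$65279.5: inside the interval → strictly worse (loss $47.3).
$28076.5: below both → same outcome either way.
$71783.3: inside the interval → strictly worse (loss $6551.1).
$16330.7: below both → same outcome either way.
$4855.9: below both → same outcome either way.
$5548.9: below both → same outcome either way.
Count: 2.

2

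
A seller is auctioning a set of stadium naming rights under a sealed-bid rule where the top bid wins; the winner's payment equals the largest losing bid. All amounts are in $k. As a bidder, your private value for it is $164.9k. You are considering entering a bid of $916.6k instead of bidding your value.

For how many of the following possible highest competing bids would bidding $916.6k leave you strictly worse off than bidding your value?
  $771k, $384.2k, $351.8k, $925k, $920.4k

3

The deviation hurts exactly when the highest competing bid lies strictly between $164.9k and $916.6k — overbidding then wins at a price above your value.
$771k: inside the interval → strictly worse (loss $606.1k).
$384.2k: inside the interval → strictly worse (loss $219.3k).
$351.8k: inside the interval → strictly worse (loss $186.9k).
$925k: above both → same outcome either way.
$920.4k: above both → same outcome either way.
Count: 3.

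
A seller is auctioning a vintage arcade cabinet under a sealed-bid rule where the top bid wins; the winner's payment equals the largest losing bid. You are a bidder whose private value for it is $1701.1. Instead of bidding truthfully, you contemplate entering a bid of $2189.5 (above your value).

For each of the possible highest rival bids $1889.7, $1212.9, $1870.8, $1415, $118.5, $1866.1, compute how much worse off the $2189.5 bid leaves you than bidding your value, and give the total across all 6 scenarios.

The deviation costs you only when the competing bid falls strictly between $1701.1 and $2189.5; elsewhere both bids give the same outcome.
$1889.7: truthful payoff $0, deviation payoff −$188.6 → loss $188.6.
$1212.9: outcomes coincide → loss $0.
$1870.8: truthful payoff $0, deviation payoff −$169.7 → loss $169.7.
$1415: outcomes coincide → loss $0.
$118.5: outcomes coincide → loss $0.
$1866.1: truthful payoff $0, deviation payoff −$165 → loss $165.
Total loss = $188.6 + $169.7 + $165 = $523.3.

$523.3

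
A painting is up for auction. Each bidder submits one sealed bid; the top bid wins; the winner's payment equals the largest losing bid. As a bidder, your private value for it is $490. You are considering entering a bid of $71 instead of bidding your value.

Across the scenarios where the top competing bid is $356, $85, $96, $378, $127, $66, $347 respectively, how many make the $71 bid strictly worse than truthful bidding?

6

The deviation hurts exactly when the highest competing bid lies strictly between $71 and $490 — underbidding then forfeits a profitable win.
$356: inside the interval → strictly worse (loss $134).
$85: inside the interval → strictly worse (loss $405).
$96: inside the interval → strictly worse (loss $394).
$378: inside the interval → strictly worse (loss $112).
$127: inside the interval → strictly worse (loss $363).
$66: below both → same outcome either way.
$347: inside the interval → strictly worse (loss $143).
Count: 6.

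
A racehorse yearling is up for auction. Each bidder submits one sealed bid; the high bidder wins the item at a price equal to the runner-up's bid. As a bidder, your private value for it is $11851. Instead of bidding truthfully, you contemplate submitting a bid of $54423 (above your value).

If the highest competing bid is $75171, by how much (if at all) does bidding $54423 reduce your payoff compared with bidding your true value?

Bidding your value $11851: you lose (since $11851 < $75171). Payoff $0.
Bidding $54423: you lose. Payoff $0.
Difference = $0 − $0 = $0; both bids lead to the same outcome because the competing bid is above both your value and your alternative bid.

$0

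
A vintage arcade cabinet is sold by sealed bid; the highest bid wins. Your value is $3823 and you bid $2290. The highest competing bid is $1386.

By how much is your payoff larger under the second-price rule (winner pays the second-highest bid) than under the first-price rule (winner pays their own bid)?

$904

You have the highest bid, so you win under either rule.
Second-price: pay $1386 → payoff $2437.
First-price: pay your own bid $2290 → payoff $1533.
Difference = $2437 − ($1533) = $904.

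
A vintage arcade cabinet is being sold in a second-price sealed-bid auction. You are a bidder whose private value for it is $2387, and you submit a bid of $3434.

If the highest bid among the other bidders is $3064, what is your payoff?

−$677

Your bid $3434 exceeds the highest competing bid $3064, so you win.
In a second-price auction the winner pays the second-highest bid, $3064.
Payoff = value − price = $2387 − $3064 = −$677.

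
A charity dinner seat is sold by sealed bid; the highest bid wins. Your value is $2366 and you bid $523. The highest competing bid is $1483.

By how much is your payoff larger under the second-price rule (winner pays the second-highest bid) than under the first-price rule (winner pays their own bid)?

Your bid $523 is below $1483, so you lose under either rule.
Payoff is $0 in both cases; difference = $0.

$0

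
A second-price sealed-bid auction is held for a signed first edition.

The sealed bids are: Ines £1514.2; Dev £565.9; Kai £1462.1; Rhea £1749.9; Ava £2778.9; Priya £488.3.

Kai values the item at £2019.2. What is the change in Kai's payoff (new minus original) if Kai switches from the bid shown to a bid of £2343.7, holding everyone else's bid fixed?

£0

The highest bid among the other bidders is £2778.9; Kai's bid doesn't change that.
Original bid £1462.1: Kai is not highest (top rival bid is £2778.9); payoff £0.
Alternative bid £2343.7: Kai is not highest (top rival bid is £2778.9); payoff £0.
Change in payoff = £0 − (£0) = £0.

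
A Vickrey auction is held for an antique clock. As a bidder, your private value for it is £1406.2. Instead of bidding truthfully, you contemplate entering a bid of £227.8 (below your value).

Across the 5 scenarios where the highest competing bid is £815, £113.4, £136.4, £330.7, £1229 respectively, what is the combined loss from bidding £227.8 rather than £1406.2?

The deviation costs you only when the competing bid falls strictly between £227.8 and £1406.2; elsewhere both bids give the same outcome.
£815: truthful payoff £591.2, deviation payoff £0 → loss £591.2.
£113.4: outcomes coincide → loss £0.
£136.4: outcomes coincide → loss £0.
£330.7: truthful payoff £1075.5, deviation payoff £0 → loss £1075.5.
£1229: truthful payoff £177.2, deviation payoff £0 → loss £177.2.
Total loss = £591.2 + £1075.5 + £177.2 = £1843.9.
In a second-price auction your bid sets only whether you win, not what you pay, so bidding your true value is weakly dominant.

£1843.9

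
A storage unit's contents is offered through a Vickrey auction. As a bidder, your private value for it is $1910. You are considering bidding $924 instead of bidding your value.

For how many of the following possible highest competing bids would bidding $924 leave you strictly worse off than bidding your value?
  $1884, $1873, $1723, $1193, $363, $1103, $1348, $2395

The deviation hurts exactly when the highest competing bid lies strictly between $924 and $1910 — underbidding then forfeits a profitable win.
$1884: inside the interval → strictly worse (loss $26).
$1873: inside the interval → strictly worse (loss $37).
$1723: inside the interval → strictly worse (loss $187).
$1193: inside the interval → strictly worse (loss $717).
$363: below both → same outcome either way.
$1103: inside the interval → strictly worse (loss $807).
$1348: inside the interval → strictly worse (loss $562).
$2395: above both → same outcome either way.
Count: 6.

6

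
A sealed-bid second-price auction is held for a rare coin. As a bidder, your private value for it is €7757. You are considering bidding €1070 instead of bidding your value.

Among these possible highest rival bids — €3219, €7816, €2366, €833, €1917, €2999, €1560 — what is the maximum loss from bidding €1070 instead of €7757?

€6197

€3219: truthful gives €4538, deviation gives €0 → loss €4538.
€7816: same outcome either way → loss €0.
€2366: truthful gives €5391, deviation gives €0 → loss €5391.
€833: same outcome either way → loss €0.
€1917: truthful gives €5840, deviation gives €0 → loss €5840.
€2999: truthful gives €4758, deviation gives €0 → loss €4758.
€1560: truthful gives €6197, deviation gives €0 → loss €6197.
Maximum loss: €6197.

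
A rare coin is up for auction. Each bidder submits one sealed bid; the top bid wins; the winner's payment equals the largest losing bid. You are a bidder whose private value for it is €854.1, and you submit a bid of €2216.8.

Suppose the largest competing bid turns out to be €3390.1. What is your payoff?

€0

Your bid €2216.8 is below the highest competing bid €3390.1, so you lose.
A losing bidder pays nothing and receives nothing: payoff = €0.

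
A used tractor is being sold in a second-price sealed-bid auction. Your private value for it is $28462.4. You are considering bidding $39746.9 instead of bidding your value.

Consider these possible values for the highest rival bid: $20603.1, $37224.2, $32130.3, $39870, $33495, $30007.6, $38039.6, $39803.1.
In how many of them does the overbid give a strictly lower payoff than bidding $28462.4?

The deviation hurts exactly when the highest competing bid lies strictly between $28462.4 and $39746.9 — overbidding then wins at a price above your value.
$20603.1: below both → same outcome either way.
$37224.2: inside the interval → strictly worse (loss $8761.8).
$32130.3: inside the interval → strictly worse (loss $3667.9).
$39870: above both → same outcome either way.
$33495: inside the interval → strictly worse (loss $5032.6).
$30007.6: inside the interval → strictly worse (loss $1545.2).
$38039.6: inside the interval → strictly worse (loss $9577.2).
$39803.1: above both → same outcome either way.
Count: 5.

5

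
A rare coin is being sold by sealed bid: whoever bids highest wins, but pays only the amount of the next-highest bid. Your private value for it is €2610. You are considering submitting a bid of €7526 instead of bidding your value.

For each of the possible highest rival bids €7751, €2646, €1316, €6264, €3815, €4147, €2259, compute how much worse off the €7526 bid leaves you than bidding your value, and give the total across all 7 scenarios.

€6432

The deviation costs you only when the competing bid falls strictly between €2610 and €7526; elsewhere both bids give the same outcome.
€7751: outcomes coincide → loss €0.
€2646: truthful payoff €0, deviation payoff −€36 → loss €36.
€1316: outcomes coincide → loss €0.
€6264: truthful payoff €0, deviation payoff −€3654 → loss €3654.
€3815: truthful payoff €0, deviation payoff −€1205 → loss €1205.
€4147: truthful payoff €0, deviation payoff −€1537 → loss €1537.
€2259: outcomes coincide → loss €0.
Total loss = €36 + €3654 + €1205 + €1537 = €6432.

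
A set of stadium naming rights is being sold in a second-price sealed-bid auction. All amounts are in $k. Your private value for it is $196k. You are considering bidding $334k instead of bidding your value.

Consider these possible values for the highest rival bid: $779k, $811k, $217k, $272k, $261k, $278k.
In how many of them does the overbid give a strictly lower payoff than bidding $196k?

4

The deviation hurts exactly when the highest competing bid lies strictly between $196k and $334k — overbidding then wins at a price above your value.
$779k: above both → same outcome either way.
$811k: above both → same outcome either way.
$217k: inside the interval → strictly worse (loss $21k).
$272k: inside the interval → strictly worse (loss $76k).
$261k: inside the interval → strictly worse (loss $65k).
$278k: inside the interval → strictly worse (loss $82k).
Count: 4.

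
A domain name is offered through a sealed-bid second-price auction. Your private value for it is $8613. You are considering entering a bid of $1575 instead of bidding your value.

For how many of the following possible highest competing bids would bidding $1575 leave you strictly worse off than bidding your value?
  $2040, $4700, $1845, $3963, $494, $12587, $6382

The deviation hurts exactly when the highest competing bid lies strictly between $1575 and $8613 — underbidding then forfeits a profitable win.
$2040: inside the interval → strictly worse (loss $6573).
$4700: inside the interval → strictly worse (loss $3913).
$1845: inside the interval → strictly worse (loss $6768).
$3963: inside the interval → strictly worse (loss $4650).
$494: below both → same outcome either way.
$12587: above both → same outcome either way.
$6382: inside the interval → strictly worse (loss $2231).
Count: 5.

5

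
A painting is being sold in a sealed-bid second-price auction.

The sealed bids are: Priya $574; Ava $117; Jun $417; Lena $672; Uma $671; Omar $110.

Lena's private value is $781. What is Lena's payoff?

Highest bid: Lena at $672, so Lena wins.
Second-highest bid: Uma at $671 — that is the price the winner pays.
Lena's payoff = value − price = $781 − $671 = $110.

$110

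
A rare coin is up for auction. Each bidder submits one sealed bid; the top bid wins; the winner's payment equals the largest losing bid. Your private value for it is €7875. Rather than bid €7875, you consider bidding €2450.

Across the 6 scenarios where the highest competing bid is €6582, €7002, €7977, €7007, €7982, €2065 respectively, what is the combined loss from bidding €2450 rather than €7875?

The deviation costs you only when the competing bid falls strictly between €2450 and €7875; elsewhere both bids give the same outcome.
€6582: truthful payoff €1293, deviation payoff €0 → loss €1293.
€7002: truthful payoff €873, deviation payoff €0 → loss €873.
€7977: outcomes coincide → loss €0.
€7007: truthful payoff €868, deviation payoff €0 → loss €868.
€7982: outcomes coincide → loss €0.
€2065: outcomes coincide → loss €0.
Total loss = €1293 + €873 + €868 = €3034.
Truthful bidding weakly dominates here: raising your bid can only win items priced above your value, and lowering it can only forfeit items priced below.

€3034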